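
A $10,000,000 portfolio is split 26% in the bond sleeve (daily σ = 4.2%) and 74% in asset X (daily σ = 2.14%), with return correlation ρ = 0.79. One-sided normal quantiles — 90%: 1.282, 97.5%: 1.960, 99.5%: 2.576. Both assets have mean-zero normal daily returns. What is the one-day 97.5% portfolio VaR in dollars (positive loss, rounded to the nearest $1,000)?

$497,000

σ_p² = 0.26²·4.2² + 0.74²·2.14² + 2·0.79·0.26·0.74·4.2·2.14 = 6.4325 (%²).
σ_p = √6.4325 = 2.536%.
VaR = 1.960 × 2.536% = 4.971%; on $10,000,000 that is $497,100.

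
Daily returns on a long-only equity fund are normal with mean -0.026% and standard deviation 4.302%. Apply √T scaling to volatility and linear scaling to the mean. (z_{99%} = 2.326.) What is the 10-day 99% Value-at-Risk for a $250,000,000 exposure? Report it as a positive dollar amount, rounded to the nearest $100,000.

$79,800,000

σ_{10d} = 4.302% × √10 = 13.604%; μ_{10d} = 10 × -0.026% = -0.260%.
VaR = −(-0.260%) + 2.326 × 13.604% = 31.903%.
On $250,000,000: 0.31903 × $250,000,000 = $79,757,500.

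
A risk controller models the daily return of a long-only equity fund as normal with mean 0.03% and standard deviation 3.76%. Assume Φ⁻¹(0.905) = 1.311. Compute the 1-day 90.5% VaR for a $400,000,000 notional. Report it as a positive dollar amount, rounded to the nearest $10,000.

$19,600,000

VaR = −μ + z·σ = −(0.03%) + 1.311 × 3.76% = 4.899%.
On $400,000,000: 0.04899 × $400,000,000 = $19,596,000.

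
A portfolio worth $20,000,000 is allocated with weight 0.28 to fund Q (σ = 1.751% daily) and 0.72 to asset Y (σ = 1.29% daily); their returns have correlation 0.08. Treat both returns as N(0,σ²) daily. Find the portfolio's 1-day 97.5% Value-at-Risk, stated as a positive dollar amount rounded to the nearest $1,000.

σ_p² = 0.28²·1.751² + 0.72²·1.29² + 2·0.08·0.28·0.72·1.751·1.29 = 1.1759 (%²).
σ_p = √1.1759 = 1.084%.
At 97.5%, z = 1.960.
VaR = 1.960 × 1.084% = 2.125%; on $20,000,000 that is $425,000.

$425,000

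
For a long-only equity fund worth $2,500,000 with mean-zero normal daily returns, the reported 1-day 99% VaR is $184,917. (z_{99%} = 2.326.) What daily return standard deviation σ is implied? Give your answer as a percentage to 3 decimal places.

VaR as a fraction: $184,917 / $2,500,000 = 7.397%.
σ = VaR / z = 7.397% / 2.326 = 3.180%.

3.180%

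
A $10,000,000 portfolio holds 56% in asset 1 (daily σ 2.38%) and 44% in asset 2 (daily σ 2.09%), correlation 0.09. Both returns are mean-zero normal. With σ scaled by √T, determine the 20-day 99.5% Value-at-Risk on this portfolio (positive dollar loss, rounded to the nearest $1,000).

$1,942,000

σ_p = √(0.56²·2.38² + 0.44²·2.09² + 2·0.09·0.56·0.44·2.38·2.09) = 1.686%.
σ_{20d} = 1.686% × √20 = 7.540%.
z(99.5%) = 2.576.
VaR = 2.576 × 7.540% = 19.423%; on $10,000,000 that is $1,942,300.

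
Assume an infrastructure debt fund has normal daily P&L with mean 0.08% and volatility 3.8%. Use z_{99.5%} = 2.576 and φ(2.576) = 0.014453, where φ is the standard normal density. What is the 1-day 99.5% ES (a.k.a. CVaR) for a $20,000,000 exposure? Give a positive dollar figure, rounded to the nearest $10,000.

Tail multiplier: φ(z)/(1−α) = 0.014453 / 0.005 = 2.891.
ES = −(0.08%) + 3.8% × 2.891 = 10.906%.
On $20,000,000: 0.10906 × $20,000,000 = $2,181,200.

$2,180,000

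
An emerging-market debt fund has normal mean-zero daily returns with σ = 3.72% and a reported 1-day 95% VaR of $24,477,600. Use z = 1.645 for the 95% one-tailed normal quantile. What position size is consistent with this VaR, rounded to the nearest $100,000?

$400,000,000

VaR as a fraction of value: z·σ = 1.645 × 3.72% = 6.1194%.
Position = $24,477,600 / 0.061194 = $400,000,000.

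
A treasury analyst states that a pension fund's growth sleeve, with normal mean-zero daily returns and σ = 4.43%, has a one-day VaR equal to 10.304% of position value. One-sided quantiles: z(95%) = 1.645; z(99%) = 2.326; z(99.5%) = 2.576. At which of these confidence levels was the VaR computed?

99%

Implied z = VaR/σ = 10.304 / 4.43 = 2.326.
This matches z(99%) = 2.326.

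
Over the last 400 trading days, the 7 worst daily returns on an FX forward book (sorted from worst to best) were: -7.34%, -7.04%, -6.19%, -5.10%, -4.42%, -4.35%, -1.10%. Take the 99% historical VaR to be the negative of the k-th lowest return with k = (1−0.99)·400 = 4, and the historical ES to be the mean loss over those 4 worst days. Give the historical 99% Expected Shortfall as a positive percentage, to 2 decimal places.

The 4 worst returns sum to -25.67%.
ES = −(-25.67%) / 4 = 6.4175% ≈ 6.42%.

6.42%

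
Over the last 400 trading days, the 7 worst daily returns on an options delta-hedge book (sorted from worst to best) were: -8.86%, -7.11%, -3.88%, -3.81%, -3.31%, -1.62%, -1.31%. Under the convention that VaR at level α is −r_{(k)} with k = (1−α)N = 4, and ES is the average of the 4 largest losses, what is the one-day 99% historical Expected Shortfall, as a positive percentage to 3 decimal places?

5.915%

The 4 worst returns sum to -23.66%.
ES = −(-23.66%) / 4 = 5.915%.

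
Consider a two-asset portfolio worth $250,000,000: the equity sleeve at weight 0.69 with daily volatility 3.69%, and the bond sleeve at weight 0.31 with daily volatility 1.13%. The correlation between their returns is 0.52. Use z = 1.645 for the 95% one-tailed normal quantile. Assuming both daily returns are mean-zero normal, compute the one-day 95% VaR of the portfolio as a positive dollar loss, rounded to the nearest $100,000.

$11,300,000

σ_p² = 0.69²·3.69² + 0.31²·1.13² + 2·0.52·0.69·0.31·3.69·1.13 = 7.5329 (%²).
σ_p = √7.5329 = 2.745%.
VaR = 1.645 × 2.745% = 4.516%; on $250,000,000 that is $11,290,000.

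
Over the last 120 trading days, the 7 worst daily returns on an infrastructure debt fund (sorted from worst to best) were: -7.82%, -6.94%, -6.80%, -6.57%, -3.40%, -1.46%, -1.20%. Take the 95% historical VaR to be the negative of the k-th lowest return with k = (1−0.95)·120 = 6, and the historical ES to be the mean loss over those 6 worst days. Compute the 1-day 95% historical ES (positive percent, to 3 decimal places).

The 6 worst returns sum to -32.99%.
ES = −(-32.99%) / 6 = 5.4983…% ≈ 5.498%.

5.498%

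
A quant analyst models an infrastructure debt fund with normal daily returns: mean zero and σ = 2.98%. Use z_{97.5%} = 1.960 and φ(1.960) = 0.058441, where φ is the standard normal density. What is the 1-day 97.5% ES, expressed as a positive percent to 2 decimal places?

Tail multiplier: φ(z)/(1−α) = 0.058441 / 0.025 = 2.338.
ES = 2.98% × 2.338 = 6.967%.

6.97%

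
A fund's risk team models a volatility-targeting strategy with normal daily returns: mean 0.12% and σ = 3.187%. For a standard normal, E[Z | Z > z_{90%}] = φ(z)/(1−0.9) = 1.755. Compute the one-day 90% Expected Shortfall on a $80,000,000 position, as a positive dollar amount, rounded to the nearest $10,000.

ES = −(0.12%) + 3.187% × 1.755 = 5.473%.
On $80,000,000: 0.05473 × $80,000,000 = $4,378,400.

$4,380,000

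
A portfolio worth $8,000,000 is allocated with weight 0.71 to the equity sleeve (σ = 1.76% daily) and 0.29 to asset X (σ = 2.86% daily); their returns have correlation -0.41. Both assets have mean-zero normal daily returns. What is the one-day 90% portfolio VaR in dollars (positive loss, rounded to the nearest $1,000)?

$121,000

σ_p² = 0.71²·1.76² + 0.29²·2.86² + 2·-0.41·0.71·0.29·1.76·2.86 = 1.3995 (%²).
σ_p = √1.3995 = 1.183%.
At 90%, z = 1.282.
VaR = 1.282 × 1.183% = 1.517%; on $8,000,000 that is $121,360.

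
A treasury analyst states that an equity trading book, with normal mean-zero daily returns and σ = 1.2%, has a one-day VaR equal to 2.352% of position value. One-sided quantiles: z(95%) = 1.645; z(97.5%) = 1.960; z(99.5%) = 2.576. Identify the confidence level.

Implied z = VaR/σ = 2.352 / 1.2 = 1.960.
This matches z(97.5%) = 1.960.

97.5%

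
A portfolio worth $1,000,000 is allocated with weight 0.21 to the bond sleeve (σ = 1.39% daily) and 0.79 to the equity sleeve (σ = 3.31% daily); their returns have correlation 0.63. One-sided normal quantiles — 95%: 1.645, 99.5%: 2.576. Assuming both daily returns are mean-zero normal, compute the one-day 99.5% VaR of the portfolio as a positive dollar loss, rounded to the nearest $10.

σ_p² = 0.21²·1.39² + 0.79²·3.31² + 2·0.63·0.21·0.79·1.39·3.31 = 7.8847 (%²).
σ_p = √7.8847 = 2.808%.
VaR = 2.576 × 2.808% = 7.233%; on $1,000,000 that is $72,330.

$72,330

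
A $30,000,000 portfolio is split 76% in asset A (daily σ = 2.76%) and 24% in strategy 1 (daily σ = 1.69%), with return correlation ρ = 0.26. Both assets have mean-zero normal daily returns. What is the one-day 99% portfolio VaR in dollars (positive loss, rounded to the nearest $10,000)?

σ_p² = 0.76²·2.76² + 0.24²·1.69² + 2·0.26·0.76·0.24·2.76·1.69 = 5.0068 (%²).
σ_p = √5.0068 = 2.238%.
At 99%, z = 2.326.
VaR = 2.326 × 2.238% = 5.206%; on $30,000,000 that is $1,561,800.

$1,560,000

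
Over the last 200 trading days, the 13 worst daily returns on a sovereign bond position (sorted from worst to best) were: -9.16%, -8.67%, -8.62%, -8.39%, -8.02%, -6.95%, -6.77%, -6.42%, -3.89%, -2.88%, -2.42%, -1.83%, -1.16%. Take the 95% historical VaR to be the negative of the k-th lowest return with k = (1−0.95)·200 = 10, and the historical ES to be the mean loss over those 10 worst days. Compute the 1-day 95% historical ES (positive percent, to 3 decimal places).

6.977%

The 10 worst returns sum to -69.77%.
ES = −(-69.77%) / 10 = 6.977%.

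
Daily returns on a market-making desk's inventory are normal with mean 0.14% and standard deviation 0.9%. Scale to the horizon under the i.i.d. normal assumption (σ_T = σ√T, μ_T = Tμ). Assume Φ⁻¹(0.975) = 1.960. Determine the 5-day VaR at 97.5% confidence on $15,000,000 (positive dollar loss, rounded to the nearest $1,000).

$487,000

σ_{5d} = 0.9% × √5 = 2.012%; μ_{5d} = 5 × 0.14% = 0.700%.
VaR = −(0.700%) + 1.960 × 2.012% = 3.244%.
On $15,000,000: 0.03244 × $15,000,000 = $486,600.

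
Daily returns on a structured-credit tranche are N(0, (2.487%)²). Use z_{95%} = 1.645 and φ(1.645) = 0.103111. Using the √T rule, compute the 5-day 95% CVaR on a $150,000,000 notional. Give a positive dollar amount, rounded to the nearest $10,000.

σ_{5d} = 2.487% × √5 = 5.561%.
ES multiplier = φ(z)/(1−α) = 0.103111/0.05 = 2.062.
ES = 5.561% × 2.062 = 11.467%; on $150,000,000: $17,200,500.

$17,200,000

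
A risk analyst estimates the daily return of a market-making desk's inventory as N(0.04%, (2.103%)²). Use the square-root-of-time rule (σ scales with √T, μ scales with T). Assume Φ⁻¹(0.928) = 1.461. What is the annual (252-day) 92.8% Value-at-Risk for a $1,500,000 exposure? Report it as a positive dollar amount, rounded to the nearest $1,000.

$580,000

σ_{252d} = 2.103% × √252 = 33.384%; μ_{252d} = 252 × 0.04% = 10.080%.
VaR = −(10.080%) + 1.461 × 33.384% = 38.694%.
On $1,500,000: 0.38694 × $1,500,000 = $580,410.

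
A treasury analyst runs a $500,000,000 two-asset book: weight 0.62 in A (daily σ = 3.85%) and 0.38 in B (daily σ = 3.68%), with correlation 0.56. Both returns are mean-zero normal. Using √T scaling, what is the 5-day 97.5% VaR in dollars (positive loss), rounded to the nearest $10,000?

σ_p = √(0.62²·3.85² + 0.38²·3.68² + 2·0.56·0.62·0.38·3.85·3.68) = 3.375%.
σ_{5d} = 3.375% × √5 = 7.547%.
z(97.5%) = 1.960.
VaR = 1.960 × 7.547% = 14.792%; on $500,000,000 that is $73,960,000.

$73,960,000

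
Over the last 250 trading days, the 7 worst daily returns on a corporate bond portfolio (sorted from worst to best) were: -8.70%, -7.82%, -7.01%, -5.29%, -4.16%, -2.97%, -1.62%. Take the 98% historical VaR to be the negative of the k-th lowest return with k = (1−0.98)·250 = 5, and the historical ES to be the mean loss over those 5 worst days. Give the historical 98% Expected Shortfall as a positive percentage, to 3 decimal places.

6.596%

The 5 worst returns sum to -32.98%.
ES = −(-32.98%) / 5 = 6.596%.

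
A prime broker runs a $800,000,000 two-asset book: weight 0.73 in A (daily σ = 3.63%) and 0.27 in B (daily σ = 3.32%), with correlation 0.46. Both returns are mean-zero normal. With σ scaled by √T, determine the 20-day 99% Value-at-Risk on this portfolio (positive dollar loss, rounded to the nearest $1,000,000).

$263,000,000

σ_p = √(0.73²·3.63² + 0.27²·3.32² + 2·0.46·0.73·0.27·3.63·3.32) = 3.164%.
σ_{20d} = 3.164% × √20 = 14.150%.
z(99%) = 2.326.
VaR = 2.326 × 14.150% = 32.913%; on $800,000,000 that is $263,304,000.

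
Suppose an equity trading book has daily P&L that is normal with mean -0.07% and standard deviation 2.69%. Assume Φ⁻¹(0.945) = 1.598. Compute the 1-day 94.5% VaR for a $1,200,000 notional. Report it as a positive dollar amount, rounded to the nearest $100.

$52,400

VaR = −μ + z·σ = −(-0.07%) + 1.598 × 2.69% = 4.369%.
On $1,200,000: 0.04369 × $1,200,000 = $52,428.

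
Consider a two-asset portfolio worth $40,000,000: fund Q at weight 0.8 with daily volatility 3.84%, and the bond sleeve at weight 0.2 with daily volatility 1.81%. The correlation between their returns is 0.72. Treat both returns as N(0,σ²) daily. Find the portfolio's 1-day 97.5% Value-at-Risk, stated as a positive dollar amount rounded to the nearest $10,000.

σ_p² = 0.8²·3.84² + 0.2²·1.81² + 2·0.72·0.8·0.2·3.84·1.81 = 11.1696 (%²).
σ_p = √11.1696 = 3.342%.
At 97.5%, z = 1.960.
VaR = 1.960 × 3.342% = 6.550%; on $40,000,000 that is $2,620,000.

$2,620,000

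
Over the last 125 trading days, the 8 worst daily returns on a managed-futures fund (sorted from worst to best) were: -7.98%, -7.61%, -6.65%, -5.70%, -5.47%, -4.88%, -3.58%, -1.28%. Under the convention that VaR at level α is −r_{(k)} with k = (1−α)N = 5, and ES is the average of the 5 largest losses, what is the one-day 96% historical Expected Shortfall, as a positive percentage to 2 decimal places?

6.68%

The 5 worst returns sum to -33.41%.
ES = −(-33.41%) / 5 = 6.682% ≈ 6.68%.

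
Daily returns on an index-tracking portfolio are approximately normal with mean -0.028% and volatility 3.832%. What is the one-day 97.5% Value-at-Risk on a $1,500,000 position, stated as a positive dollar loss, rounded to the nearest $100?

At 97.5% one-sided, z = 1.960.
VaR = −μ + z·σ = −(-0.028%) + 1.960 × 3.832% = 7.539%.
On $1,500,000: 0.07539 × $1,500,000 = $113,085.

$113,100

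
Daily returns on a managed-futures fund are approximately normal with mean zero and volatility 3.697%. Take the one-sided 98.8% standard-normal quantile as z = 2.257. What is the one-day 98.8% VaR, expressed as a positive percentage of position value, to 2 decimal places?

VaR = z·σ = 2.257 × 3.697% = 8.344%.

8.34%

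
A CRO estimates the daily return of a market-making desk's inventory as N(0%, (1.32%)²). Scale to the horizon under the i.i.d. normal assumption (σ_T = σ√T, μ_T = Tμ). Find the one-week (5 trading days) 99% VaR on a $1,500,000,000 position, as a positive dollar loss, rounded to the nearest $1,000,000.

$103,000,000

At 99%, z = 2.326.
σ_{5d} = 1.32% × √5 = 2.952%.
VaR = 2.326 × 2.952% = 6.866%.
On $1,500,000,000: 0.06866 × $1,500,000,000 = $102,990,000.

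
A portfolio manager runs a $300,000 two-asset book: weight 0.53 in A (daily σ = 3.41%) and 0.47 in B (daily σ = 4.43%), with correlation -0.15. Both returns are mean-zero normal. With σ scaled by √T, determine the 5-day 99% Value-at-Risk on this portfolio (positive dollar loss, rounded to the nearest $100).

$39,700

σ_p = √(0.53²·3.41² + 0.47²·4.43² + 2·-0.15·0.53·0.47·3.41·4.43) = 2.544%.
σ_{5d} = 2.544% × √5 = 5.689%.
z(99%) = 2.326.
VaR = 2.326 × 5.689% = 13.233%; on $300,000 that is $39,699.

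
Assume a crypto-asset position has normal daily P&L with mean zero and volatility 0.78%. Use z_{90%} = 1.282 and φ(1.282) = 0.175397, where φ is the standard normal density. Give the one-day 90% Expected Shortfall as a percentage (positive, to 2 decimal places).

Tail multiplier: φ(z)/(1−α) = 0.175397 / 0.1 = 1.754.
ES = 0.78% × 1.754 = 1.368%.

1.37%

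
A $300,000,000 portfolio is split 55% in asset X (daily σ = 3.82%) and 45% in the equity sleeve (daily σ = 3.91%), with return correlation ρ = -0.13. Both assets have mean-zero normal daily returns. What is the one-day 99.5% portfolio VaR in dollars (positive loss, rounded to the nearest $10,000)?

$19,780,000

σ_p² = 0.55²·3.82² + 0.45²·3.91² + 2·-0.13·0.55·0.45·3.82·3.91 = 6.5489 (%²).
σ_p = √6.5489 = 2.559%.
At 99.5%, z = 2.576.
VaR = 2.576 × 2.559% = 6.592%; on $300,000,000 that is $19,776,000.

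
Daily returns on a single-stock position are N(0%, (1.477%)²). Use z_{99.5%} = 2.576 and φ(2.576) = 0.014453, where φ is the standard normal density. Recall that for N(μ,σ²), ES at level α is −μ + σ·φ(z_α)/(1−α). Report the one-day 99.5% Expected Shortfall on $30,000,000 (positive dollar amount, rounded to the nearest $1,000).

Tail multiplier: φ(z)/(1−α) = 0.014453 / 0.005 = 2.891.
ES = 1.477% × 2.891 = 4.270%.
On $30,000,000: 0.04270 × $30,000,000 = $1,281,000.

$1,281,000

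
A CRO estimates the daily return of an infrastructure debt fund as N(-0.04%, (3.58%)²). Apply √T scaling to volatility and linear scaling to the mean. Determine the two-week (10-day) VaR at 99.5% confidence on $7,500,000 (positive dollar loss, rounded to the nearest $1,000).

$2,217,000

At 99.5%, z = 2.576.
σ_{10d} = 3.58% × √10 = 11.321%; μ_{10d} = 10 × -0.04% = -0.400%.
VaR = −(-0.400%) + 2.576 × 11.321% = 29.563%.
On $7,500,000: 0.29563 × $7,500,000 = $2,217,225.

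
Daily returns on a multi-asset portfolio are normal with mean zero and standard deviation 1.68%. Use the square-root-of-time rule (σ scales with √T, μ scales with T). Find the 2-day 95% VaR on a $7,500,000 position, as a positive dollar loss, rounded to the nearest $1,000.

At 95%, z = 1.645.
σ_{2d} = 1.68% × √2 = 2.376%.
VaR = 1.645 × 2.376% = 3.909%.
On $7,500,000: 0.03909 × $7,500,000 = $293,175.

$293,000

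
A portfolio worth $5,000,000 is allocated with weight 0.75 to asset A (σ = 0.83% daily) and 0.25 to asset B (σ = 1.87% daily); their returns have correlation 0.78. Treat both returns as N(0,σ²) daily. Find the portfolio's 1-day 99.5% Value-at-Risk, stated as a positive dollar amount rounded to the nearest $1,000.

$133,000

σ_p² = 0.75²·0.83² + 0.25²·1.87² + 2·0.78·0.75·0.25·0.83·1.87 = 1.0601 (%²).
σ_p = √1.0601 = 1.030%.
At 99.5%, z = 2.576.
VaR = 2.576 × 1.030% = 2.653%; on $5,000,000 that is $132,650.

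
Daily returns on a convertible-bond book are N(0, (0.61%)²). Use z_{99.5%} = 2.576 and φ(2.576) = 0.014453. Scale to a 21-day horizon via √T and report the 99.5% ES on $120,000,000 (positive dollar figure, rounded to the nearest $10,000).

σ_{21d} = 0.61% × √21 = 2.795%.
ES multiplier = φ(z)/(1−α) = 0.014453/0.005 = 2.891.
ES = 2.795% × 2.891 = 8.080%; on $120,000,000: $9,696,000.

$9,700,000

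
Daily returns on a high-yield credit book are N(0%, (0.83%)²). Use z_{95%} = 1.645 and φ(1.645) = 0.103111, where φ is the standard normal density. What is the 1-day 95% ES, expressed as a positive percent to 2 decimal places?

1.71%

Tail multiplier: φ(z)/(1−α) = 0.103111 / 0.05 = 2.062.
ES = 0.83% × 2.062 = 1.711%.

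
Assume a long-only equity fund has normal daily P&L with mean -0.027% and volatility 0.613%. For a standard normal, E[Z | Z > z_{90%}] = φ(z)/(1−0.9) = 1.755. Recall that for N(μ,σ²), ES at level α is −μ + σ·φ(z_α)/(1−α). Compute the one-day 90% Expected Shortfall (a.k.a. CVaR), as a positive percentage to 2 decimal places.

1.10%

ES = −(-0.027%) + 0.613% × 1.755 = 1.103%.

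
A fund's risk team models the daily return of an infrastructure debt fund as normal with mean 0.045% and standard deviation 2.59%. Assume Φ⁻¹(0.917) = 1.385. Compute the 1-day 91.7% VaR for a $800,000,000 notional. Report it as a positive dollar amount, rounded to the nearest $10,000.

$28,340,000

VaR = −μ + z·σ = −(0.045%) + 1.385 × 2.59% = 3.542%.
On $800,000,000: 0.03542 × $800,000,000 = $28,336,000.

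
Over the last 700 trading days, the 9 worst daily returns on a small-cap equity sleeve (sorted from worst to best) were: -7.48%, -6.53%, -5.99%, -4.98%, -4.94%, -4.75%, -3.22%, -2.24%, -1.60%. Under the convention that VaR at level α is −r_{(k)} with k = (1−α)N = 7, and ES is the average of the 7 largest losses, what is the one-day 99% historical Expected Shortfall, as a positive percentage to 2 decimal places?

The 7 worst returns sum to -37.89%.
ES = −(-37.89%) / 7 = 5.4128…% ≈ 5.41%.

5.41%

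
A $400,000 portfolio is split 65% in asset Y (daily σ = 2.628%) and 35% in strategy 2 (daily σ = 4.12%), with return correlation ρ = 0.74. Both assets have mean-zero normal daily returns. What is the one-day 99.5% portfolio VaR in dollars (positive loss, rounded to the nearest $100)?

$30,300

σ_p² = 0.65²·2.628² + 0.35²·4.12² + 2·0.74·0.65·0.35·2.628·4.12 = 8.6429 (%²).
σ_p = √8.6429 = 2.940%.
At 99.5%, z = 2.576.
VaR = 2.576 × 2.940% = 7.573%; on $400,000 that is $30,292.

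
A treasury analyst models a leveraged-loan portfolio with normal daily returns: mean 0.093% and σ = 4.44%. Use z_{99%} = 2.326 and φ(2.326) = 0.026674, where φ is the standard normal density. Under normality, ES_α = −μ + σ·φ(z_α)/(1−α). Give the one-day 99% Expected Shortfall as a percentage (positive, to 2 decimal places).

11.75%

Tail multiplier: φ(z)/(1−α) = 0.026674 / 0.01 = 2.667.
ES = −(0.093%) + 4.44% × 2.667 = 11.748%.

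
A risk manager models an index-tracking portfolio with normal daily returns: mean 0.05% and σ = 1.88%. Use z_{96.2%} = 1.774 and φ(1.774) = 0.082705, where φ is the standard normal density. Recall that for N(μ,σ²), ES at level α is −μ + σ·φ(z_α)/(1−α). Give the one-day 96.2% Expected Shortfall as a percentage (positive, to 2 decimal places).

Tail multiplier: φ(z)/(1−α) = 0.082705 / 0.038 = 2.176.
ES = −(0.05%) + 1.88% × 2.176 = 4.041%.

4.04%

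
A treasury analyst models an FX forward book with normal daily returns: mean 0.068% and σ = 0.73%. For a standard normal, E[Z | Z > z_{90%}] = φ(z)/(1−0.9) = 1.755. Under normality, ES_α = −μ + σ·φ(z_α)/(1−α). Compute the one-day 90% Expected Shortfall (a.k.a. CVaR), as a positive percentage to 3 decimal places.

ES = −(0.068%) + 0.73% × 1.755 = 1.213%.

1.213%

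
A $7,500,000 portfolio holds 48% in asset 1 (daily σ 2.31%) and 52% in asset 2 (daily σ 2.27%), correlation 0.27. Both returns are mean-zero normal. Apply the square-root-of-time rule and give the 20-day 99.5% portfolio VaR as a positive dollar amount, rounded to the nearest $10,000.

$1,580,000

σ_p = √(0.48²·2.31² + 0.52²·2.27² + 2·0.27·0.48·0.52·2.31·2.27) = 1.825%.
σ_{20d} = 1.825% × √20 = 8.162%.
z(99.5%) = 2.576.
VaR = 2.576 × 8.162% = 21.025%; on $7,500,000 that is $1,576,875.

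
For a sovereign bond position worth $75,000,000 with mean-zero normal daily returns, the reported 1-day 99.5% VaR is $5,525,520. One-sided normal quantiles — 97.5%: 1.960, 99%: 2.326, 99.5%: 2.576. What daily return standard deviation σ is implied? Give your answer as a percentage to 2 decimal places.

VaR as a fraction: $5,525,520 / $75,000,000 = 7.367%.
σ = VaR / z = 7.367% / 2.576 = 2.860%.

2.86%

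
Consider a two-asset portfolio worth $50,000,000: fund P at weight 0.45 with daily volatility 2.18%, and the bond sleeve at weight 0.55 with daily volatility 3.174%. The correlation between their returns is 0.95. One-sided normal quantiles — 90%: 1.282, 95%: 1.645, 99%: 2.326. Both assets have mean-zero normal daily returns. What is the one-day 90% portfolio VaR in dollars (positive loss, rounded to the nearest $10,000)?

$1,730,000

σ_p² = 0.45²·2.18² + 0.55²·3.174² + 2·0.95·0.45·0.55·2.18·3.174 = 7.2636 (%²).
σ_p = √7.2636 = 2.695%.
VaR = 1.282 × 2.695% = 3.455%; on $50,000,000 that is $1,727,500.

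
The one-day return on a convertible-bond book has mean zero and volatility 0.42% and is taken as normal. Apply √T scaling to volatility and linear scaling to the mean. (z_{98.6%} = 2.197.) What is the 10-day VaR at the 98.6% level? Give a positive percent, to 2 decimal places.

σ_{10d} = 0.42% × √10 = 1.328%.
VaR = 2.197 × 1.328% = 2.918%.

2.92%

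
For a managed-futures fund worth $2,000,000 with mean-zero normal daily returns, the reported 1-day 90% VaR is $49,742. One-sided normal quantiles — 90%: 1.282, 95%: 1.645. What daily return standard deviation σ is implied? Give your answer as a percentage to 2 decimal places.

VaR as a fraction: $49,742 / $2,000,000 = 2.487%.
σ = VaR / z = 2.487% / 1.282 = 1.940%.

1.94%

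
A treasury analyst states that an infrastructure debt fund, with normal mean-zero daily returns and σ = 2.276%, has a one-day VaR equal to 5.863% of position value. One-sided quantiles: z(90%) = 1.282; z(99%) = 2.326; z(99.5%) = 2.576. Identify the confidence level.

Implied z = VaR/σ = 5.863 / 2.276 = 2.576.
This matches z(99.5%) = 2.576.

99.5%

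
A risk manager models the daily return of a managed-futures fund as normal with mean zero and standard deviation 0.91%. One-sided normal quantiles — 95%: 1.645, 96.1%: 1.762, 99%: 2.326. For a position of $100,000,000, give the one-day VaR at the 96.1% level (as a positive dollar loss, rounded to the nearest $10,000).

VaR = z·σ = 1.762 × 0.91% = 1.603%.
On $100,000,000: 0.01603 × $100,000,000 = $1,603,000.

$1,600,000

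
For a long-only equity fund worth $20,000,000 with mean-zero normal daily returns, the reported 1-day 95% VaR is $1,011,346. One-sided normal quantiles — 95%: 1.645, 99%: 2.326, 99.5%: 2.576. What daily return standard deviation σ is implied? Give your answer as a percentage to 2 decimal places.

3.07%

VaR as a fraction: $1,011,346 / $20,000,000 = 5.057%.
σ = VaR / z = 5.057% / 1.645 = 3.074%.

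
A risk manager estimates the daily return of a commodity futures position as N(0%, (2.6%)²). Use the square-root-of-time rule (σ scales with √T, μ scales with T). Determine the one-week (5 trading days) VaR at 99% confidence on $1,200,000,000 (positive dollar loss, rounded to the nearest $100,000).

$162,300,000

At 99%, z = 2.326.
σ_{5d} = 2.6% × √5 = 5.814%.
VaR = 2.326 × 5.814% = 13.523%.
On $1,200,000,000: 0.13523 × $1,200,000,000 = $162,276,000.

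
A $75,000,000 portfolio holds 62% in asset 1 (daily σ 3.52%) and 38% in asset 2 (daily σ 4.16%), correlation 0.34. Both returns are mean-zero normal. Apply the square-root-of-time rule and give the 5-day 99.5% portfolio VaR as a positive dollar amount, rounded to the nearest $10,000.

$13,390,000

σ_p = √(0.62²·3.52² + 0.38²·4.16² + 2·0.34·0.62·0.38·3.52·4.16) = 3.100%.
σ_{5d} = 3.100% × √5 = 6.932%.
z(99.5%) = 2.576.
VaR = 2.576 × 6.932% = 17.857%; on $75,000,000 that is $13,392,750.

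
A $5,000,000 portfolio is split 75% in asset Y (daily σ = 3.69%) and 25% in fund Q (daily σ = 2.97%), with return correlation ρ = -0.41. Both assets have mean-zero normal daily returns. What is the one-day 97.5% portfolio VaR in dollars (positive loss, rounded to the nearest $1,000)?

$250,000

σ_p² = 0.75²·3.69² + 0.25²·2.97² + 2·-0.41·0.75·0.25·3.69·2.97 = 6.5254 (%²).
σ_p = √6.5254 = 2.554%.
At 97.5%, z = 1.960.
VaR = 1.960 × 2.554% = 5.006%; on $5,000,000 that is $250,300.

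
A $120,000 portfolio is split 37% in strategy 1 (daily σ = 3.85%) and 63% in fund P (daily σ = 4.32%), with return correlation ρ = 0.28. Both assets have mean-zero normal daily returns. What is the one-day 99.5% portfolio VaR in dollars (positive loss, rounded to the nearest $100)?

$10,500

σ_p² = 0.37²·3.85² + 0.63²·4.32² + 2·0.28·0.37·0.63·3.85·4.32 = 11.6074 (%²).
σ_p = √11.6074 = 3.407%.
At 99.5%, z = 2.576.
VaR = 2.576 × 3.407% = 8.776%; on $120,000 that is $10,531.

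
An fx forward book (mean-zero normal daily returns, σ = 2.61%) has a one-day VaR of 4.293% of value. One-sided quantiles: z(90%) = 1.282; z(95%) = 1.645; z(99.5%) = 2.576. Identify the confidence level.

Implied z = VaR/σ = 4.293 / 2.61 = 1.645.
This matches z(95%) = 1.645.

95%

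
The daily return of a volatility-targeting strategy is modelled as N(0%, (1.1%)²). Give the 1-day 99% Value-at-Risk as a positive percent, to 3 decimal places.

At 99% one-sided, z = 2.326.
VaR = z·σ = 2.326 × 1.1% = 2.559%.

2.559%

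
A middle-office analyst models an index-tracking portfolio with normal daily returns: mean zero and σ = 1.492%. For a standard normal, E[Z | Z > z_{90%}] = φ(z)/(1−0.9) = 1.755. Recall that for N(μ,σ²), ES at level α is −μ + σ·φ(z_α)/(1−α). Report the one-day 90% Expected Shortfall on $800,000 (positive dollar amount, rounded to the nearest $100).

ES = 1.492% × 1.755 = 2.618%.
On $800,000: 0.02618 × $800,000 = $20,944.

$20,900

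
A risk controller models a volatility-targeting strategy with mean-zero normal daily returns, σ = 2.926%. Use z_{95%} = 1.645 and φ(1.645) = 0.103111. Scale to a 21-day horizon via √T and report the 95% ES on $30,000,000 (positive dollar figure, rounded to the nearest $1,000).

$8,295,000

σ_{21d} = 2.926% × √21 = 13.409%.
ES multiplier = φ(z)/(1−α) = 0.103111/0.05 = 2.062.
ES = 13.409% × 2.062 = 27.649%; on $30,000,000: $8,294,700.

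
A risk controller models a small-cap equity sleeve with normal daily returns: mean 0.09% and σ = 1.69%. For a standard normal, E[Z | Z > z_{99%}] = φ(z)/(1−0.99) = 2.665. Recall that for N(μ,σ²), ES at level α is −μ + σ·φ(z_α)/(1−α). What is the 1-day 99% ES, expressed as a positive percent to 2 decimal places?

ES = −(0.09%) + 1.69% × 2.665 = 4.414%.

4.41%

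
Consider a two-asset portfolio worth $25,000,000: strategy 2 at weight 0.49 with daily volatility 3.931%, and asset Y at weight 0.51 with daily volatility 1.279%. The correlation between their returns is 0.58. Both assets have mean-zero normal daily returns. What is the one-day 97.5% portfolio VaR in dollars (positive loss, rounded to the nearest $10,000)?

σ_p² = 0.49²·3.931² + 0.51²·1.279² + 2·0.58·0.49·0.51·3.931·1.279 = 5.5932 (%²).
σ_p = √5.5932 = 2.365%.
At 97.5%, z = 1.960.
VaR = 1.960 × 2.365% = 4.635%; on $25,000,000 that is $1,158,750.

$1,160,000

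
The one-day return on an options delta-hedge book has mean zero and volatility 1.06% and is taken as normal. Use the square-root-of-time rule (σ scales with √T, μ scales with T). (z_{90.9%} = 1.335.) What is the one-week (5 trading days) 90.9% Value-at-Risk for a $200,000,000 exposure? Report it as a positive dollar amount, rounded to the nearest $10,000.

$6,330,000

σ_{5d} = 1.06% × √5 = 2.370%.
VaR = 1.335 × 2.370% = 3.164%.
On $200,000,000: 0.03164 × $200,000,000 = $6,328,000.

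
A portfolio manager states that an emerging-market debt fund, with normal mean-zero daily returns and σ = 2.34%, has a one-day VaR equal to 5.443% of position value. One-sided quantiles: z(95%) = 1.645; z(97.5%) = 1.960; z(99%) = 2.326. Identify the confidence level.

99%

Implied z = VaR/σ = 5.443 / 2.34 = 2.326.
This matches z(99%) = 2.326.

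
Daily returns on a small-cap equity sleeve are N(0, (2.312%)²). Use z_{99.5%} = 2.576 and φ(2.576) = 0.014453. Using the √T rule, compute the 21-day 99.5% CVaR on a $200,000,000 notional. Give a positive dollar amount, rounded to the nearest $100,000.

σ_{21d} = 2.312% × √21 = 10.595%.
ES multiplier = φ(z)/(1−α) = 0.014453/0.005 = 2.891.
ES = 10.595% × 2.891 = 30.630%; on $200,000,000: $61,260,000.

$61,300,000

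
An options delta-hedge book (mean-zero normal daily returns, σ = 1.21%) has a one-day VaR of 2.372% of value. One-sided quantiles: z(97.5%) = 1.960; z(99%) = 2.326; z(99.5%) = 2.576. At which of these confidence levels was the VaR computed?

Implied z = VaR/σ = 2.372 / 1.21 = 1.960.
This matches z(97.5%) = 1.960.

97.5%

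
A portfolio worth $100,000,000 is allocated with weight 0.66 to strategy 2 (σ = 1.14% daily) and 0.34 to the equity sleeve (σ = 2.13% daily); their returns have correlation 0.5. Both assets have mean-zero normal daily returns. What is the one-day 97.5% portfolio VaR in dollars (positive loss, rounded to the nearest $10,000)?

$2,510,000

σ_p² = 0.66²·1.14² + 0.34²·2.13² + 2·0.5·0.66·0.34·1.14·2.13 = 1.6355 (%²).
σ_p = √1.6355 = 1.279%.
At 97.5%, z = 1.960.
VaR = 1.960 × 1.279% = 2.507%; on $100,000,000 that is $2,507,000.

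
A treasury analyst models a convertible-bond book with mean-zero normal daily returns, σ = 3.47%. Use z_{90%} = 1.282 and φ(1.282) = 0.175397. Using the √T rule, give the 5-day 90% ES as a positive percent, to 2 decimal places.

σ_{5d} = 3.47% × √5 = 7.759%.
ES multiplier = φ(z)/(1−α) = 0.175397/0.1 = 1.754.
ES = 7.759% × 1.754 = 13.609%.

13.61%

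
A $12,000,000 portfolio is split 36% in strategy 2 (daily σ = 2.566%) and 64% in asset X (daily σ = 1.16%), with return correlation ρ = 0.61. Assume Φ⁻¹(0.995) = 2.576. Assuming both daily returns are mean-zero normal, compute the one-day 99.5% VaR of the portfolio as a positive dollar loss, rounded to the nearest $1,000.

$463,000

σ_p² = 0.36²·2.566² + 0.64²·1.16² + 2·0.61·0.36·0.64·2.566·1.16 = 2.2412 (%²).
σ_p = √2.2412 = 1.497%.
VaR = 2.576 × 1.497% = 3.856%; on $12,000,000 that is $462,720.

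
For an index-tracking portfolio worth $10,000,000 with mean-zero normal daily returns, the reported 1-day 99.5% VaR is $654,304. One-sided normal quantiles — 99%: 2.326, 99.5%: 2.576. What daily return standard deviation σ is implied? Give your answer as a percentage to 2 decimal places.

2.54%

VaR as a fraction: $654,304 / $10,000,000 = 6.543%.
σ = VaR / z = 6.543% / 2.576 = 2.540%.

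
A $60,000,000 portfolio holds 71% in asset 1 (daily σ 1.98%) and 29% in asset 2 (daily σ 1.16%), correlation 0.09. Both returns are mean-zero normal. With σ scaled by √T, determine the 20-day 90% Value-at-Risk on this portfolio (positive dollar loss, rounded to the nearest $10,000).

$5,070,000

σ_p = √(0.71²·1.98² + 0.29²·1.16² + 2·0.09·0.71·0.29·1.98·1.16) = 1.475%.
σ_{20d} = 1.475% × √20 = 6.596%.
z(90%) = 1.282.
VaR = 1.282 × 6.596% = 8.456%; on $60,000,000 that is $5,073,600.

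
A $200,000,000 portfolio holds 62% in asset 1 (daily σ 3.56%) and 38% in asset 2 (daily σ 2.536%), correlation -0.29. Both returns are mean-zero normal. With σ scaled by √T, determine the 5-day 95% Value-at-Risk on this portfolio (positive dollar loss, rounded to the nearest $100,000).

$15,700,000

σ_p = √(0.62²·3.56² + 0.38²·2.536² + 2·-0.29·0.62·0.38·3.56·2.536) = 2.137%.
σ_{5d} = 2.137% × √5 = 4.778%.
z(95%) = 1.645.
VaR = 1.645 × 4.778% = 7.860%; on $200,000,000 that is $15,720,000.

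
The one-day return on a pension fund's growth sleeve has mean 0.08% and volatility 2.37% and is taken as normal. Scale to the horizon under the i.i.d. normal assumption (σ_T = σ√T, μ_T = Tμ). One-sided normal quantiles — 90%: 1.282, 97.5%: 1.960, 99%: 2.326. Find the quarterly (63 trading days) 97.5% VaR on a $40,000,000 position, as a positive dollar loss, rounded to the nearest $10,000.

σ_{63d} = 2.37% × √63 = 18.811%; μ_{63d} = 63 × 0.08% = 5.040%.
VaR = −(5.040%) + 1.960 × 18.811% = 31.830%.
On $40,000,000: 0.31830 × $40,000,000 = $12,732,000.

$12,730,000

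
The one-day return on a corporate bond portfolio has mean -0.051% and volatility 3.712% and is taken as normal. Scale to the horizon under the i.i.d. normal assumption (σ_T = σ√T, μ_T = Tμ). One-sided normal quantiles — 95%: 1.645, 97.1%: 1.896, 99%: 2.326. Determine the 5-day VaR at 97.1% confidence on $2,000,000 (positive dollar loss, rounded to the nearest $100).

$319,800

σ_{5d} = 3.712% × √5 = 8.300%; μ_{5d} = 5 × -0.051% = -0.255%.
VaR = −(-0.255%) + 1.896 × 8.300% = 15.992%.
On $2,000,000: 0.15992 × $2,000,000 = $319,840.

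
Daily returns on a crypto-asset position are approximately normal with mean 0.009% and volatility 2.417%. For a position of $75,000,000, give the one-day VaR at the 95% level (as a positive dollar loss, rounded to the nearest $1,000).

At 95% one-sided, z = 1.645.
VaR = −μ + z·σ = −(0.009%) + 1.645 × 2.417% = 3.967%.
On $75,000,000: 0.03967 × $75,000,000 = $2,975,250.

$2,975,000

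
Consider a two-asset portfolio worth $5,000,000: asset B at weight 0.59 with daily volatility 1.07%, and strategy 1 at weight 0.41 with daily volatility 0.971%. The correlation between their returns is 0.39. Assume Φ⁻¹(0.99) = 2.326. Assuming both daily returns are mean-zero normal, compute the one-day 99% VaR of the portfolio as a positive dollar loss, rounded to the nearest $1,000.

σ_p² = 0.59²·1.07² + 0.41²·0.971² + 2·0.39·0.59·0.41·1.07·0.971 = 0.7531 (%²).
σ_p = √0.7531 = 0.868%.
VaR = 2.326 × 0.868% = 2.019%; on $5,000,000 that is $100,950.

$101,000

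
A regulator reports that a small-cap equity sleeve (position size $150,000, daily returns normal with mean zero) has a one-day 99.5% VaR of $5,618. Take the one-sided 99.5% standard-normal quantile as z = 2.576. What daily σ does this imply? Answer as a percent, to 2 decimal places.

1.45%

VaR as a fraction: $5,618 / $150,000 = 3.745%.
σ = VaR / z = 3.745% / 2.576 = 1.454%.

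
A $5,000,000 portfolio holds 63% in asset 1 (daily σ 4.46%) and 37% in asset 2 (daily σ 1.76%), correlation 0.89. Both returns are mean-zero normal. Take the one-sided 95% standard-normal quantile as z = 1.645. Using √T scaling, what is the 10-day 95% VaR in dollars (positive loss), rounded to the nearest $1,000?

$885,000

σ_p = √(0.63²·4.46² + 0.37²·1.76² + 2·0.89·0.63·0.37·4.46·1.76) = 3.402%.
σ_{10d} = 3.402% × √10 = 10.758%.
VaR = 1.645 × 10.758% = 17.697%; on $5,000,000 that is $884,850.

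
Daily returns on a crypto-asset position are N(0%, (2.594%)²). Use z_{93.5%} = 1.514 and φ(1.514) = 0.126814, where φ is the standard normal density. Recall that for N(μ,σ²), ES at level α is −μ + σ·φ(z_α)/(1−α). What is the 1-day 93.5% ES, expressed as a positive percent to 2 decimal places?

5.06%

Tail multiplier: φ(z)/(1−α) = 0.126814 / 0.065 = 1.951.
ES = 2.594% × 1.951 = 5.061%.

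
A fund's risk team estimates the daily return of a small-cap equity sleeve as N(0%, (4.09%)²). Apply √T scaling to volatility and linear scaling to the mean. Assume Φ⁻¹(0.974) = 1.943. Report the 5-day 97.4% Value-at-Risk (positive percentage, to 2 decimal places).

17.77%

σ_{5d} = 4.09% × √5 = 9.146%.
VaR = 1.943 × 9.146% = 17.771%.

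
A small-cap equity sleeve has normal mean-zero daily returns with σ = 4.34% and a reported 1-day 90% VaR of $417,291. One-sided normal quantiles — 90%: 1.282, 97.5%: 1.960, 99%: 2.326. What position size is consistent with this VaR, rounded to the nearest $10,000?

$7,500,000

VaR as a fraction of value: z·σ = 1.282 × 4.34% = 5.56388%.
Position = $417,291 / 0.0556388 = $7,500,000.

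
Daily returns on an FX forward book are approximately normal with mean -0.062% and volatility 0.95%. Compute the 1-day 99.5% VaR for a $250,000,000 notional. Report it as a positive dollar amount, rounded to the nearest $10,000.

$6,270,000

At 99.5% one-sided, z = 2.576.
VaR = −μ + z·σ = −(-0.062%) + 2.576 × 0.95% = 2.509%.
On $250,000,000: 0.02509 × $250,000,000 = $6,272,500.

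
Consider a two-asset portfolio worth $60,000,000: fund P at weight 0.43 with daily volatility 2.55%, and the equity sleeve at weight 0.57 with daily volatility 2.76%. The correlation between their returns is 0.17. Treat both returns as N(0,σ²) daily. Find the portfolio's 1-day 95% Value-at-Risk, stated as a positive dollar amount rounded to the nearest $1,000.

$2,038,000

σ_p² = 0.43²·2.55² + 0.57²·2.76² + 2·0.17·0.43·0.57·2.55·2.76 = 4.2638 (%²).
σ_p = √4.2638 = 2.065%.
At 95%, z = 1.645.
VaR = 1.645 × 2.065% = 3.397%; on $60,000,000 that is $2,038,200.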